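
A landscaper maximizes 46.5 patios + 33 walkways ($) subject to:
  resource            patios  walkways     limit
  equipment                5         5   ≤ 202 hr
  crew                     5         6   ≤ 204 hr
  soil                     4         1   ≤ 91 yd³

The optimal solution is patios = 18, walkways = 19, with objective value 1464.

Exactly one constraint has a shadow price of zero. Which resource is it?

equipment

equipment: 185/202 (slack 17)
crew: 204/204 (binding)
soil: 91/91 (binding)
By complementary slackness, a constraint with positive slack has shadow price 0 → equipment.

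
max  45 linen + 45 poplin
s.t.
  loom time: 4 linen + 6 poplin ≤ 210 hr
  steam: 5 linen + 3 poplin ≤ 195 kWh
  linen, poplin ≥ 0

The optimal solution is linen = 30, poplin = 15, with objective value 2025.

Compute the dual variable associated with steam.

5

At the optimum: loom time uses 210 of 210 (binding); steam uses 195 of 195 (binding).
From A_Bᵀ y = c: 4·y_loom time + 5·y_steam = 45; 6·y_loom time + 3·y_steam = 45.
This yields shadow prices y_loom time = 5, y_steam = 5.
Shadow price of steam = 5.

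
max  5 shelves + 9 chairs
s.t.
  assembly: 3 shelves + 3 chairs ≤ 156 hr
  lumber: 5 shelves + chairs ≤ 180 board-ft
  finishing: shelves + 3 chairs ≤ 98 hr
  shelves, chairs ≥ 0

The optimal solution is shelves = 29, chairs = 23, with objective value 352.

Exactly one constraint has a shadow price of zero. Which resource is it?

assembly: 156/156 (binding)
lumber: 168/180 (slack 12)
finishing: 98/98 (binding)
By complementary slackness, a constraint with positive slack has shadow price 0 → lumber.

lumber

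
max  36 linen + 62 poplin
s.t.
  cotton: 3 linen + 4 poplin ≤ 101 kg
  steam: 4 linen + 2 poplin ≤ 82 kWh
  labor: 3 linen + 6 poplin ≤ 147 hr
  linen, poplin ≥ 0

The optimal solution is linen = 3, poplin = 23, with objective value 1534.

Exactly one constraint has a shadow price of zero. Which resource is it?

steam

cotton: 101/101 (binding)
steam: 58/82 (slack 24)
labor: 147/147 (binding)
By complementary slackness, a constraint with positive slack has shadow price 0 → steam.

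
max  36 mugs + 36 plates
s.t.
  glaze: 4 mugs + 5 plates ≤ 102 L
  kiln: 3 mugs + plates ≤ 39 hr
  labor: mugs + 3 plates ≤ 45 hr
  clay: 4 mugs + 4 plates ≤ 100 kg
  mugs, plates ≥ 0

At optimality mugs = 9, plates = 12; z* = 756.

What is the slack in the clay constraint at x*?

clay used = 4·9 + 4·12 = 84; slack = 100 − 84 = 16.

16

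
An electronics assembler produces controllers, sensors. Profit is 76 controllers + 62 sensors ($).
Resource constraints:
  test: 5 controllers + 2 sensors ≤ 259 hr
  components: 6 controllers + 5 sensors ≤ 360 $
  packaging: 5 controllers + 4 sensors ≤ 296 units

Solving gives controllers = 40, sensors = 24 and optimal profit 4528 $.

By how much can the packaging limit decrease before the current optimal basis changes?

Binding constraints: components, packaging. The basis is B = [[6,5],[5,4]] with det -1.
Per unit decrease in packaging, x* moves by d = (-5, 6).
The basis stays optimal until controllers reaches 0; allowable decrease = 8 units.

8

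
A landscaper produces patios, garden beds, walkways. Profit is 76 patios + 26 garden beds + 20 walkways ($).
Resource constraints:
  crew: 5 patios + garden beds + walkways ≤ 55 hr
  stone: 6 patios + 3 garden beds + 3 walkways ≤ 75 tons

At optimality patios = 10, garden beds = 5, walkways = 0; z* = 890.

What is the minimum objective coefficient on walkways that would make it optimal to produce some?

At the optimum: crew uses 55 of 55 (binding); stone uses 75 of 75 (binding).
The binding rows give the dual system: 5·y_crew + 6·y_stone = 76 and 1·y_crew + 3·y_stone = 26.
Solving: y_crew = 8, y_stone = 6.
walkways enters the basis when its profit ≥ yᵀa₃ = 8·1 + 6·3 = 26.

26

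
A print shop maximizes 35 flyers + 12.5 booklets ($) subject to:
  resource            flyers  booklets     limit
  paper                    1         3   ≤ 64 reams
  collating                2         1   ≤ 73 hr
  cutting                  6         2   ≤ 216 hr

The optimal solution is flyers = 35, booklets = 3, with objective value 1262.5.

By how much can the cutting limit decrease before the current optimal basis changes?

Binding constraints: collating, cutting. The basis is B = [[2,1],[6,2]] with det -2.
Per unit decrease in cutting, x* moves by d = (-0.5, 1).
The basis stays optimal until paper becomes binding; allowable decrease = 8 hr.

8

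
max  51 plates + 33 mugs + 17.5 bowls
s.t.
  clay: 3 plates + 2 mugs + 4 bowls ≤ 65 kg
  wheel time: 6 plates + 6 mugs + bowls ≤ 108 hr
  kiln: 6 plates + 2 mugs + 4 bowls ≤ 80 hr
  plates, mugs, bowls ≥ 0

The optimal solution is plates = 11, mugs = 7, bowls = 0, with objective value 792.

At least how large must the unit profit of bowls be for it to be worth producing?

22

Check each constraint at x*: clay 47/65 (slack 18); wheel time 108/108 (tight); kiln 80/80 (tight).
By complementary slackness, y = 0 for the non-binding constraint.
From A_Bᵀ y = c: 6·y_wheel time + 6·y_kiln = 51; 6·y_wheel time + 2·y_kiln = 33.
Solving: y_wheel time = 4, y_kiln = 4.5.
bowls enters the basis when its profit ≥ yᵀa₃ = 4·1 + 4.5·4 = 22.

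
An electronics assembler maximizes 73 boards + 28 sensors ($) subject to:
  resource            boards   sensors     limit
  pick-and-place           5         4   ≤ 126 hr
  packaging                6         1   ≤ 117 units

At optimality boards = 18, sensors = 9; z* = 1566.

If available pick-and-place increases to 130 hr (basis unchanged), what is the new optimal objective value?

Both pick-and-place and packaging are binding at x*.
From A_Bᵀ y = c: 5·y_pick-and-place + 6·y_packaging = 73; 4·y_pick-and-place + 1·y_packaging = 28.
This yields shadow prices y_pick-and-place = 5, y_packaging = 8.
Δz = y_pick-and-place·Δb = 5 × (4) = 20, so new z* = 1566 + 20 = 1586.

1586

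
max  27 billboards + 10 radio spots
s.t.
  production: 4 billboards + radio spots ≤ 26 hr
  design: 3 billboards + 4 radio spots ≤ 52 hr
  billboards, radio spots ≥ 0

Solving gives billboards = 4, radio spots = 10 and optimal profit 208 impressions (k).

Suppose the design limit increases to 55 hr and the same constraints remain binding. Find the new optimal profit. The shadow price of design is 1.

211

Δb = 3, so new z* = 208 + (1)·(3) = 208 + 3 = 211.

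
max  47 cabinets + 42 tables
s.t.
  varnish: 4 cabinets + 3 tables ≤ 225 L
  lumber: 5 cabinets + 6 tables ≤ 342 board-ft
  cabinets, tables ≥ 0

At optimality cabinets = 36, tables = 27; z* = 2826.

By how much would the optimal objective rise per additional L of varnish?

8

Both varnish and lumber are binding at x*.
Dual feasibility on the basic columns requires 4·y_varnish + 5·y_lumber = 47, 3·y_varnish + 6·y_lumber = 42.
Solving: y_varnish = 8, y_lumber = 3.
Shadow price of varnish = 8.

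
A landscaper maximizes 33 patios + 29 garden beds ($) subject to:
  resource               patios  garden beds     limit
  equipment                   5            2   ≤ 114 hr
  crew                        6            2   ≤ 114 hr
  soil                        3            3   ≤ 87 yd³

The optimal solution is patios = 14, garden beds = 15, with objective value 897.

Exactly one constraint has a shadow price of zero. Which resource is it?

equipment

equipment: 100/114 (slack 14)
crew: 114/114 (binding)
soil: 87/87 (binding)
By complementary slackness, a constraint with positive slack has shadow price 0 → equipment.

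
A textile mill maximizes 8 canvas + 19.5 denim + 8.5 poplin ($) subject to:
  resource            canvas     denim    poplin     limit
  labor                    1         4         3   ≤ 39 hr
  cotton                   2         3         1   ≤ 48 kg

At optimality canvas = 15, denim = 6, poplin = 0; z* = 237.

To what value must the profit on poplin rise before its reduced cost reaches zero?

11.5

Check each constraint at x*: labor 39/39 (tight); cotton 48/48 (tight).
From A_Bᵀ y = c: 1·y_labor + 2·y_cotton = 8; 4·y_labor + 3·y_cotton = 19.5.
→ y_labor = 3 and y_cotton = 2.5.
poplin enters the basis when its profit ≥ yᵀa₃ = 3·3 + 2.5·1 = 11.5.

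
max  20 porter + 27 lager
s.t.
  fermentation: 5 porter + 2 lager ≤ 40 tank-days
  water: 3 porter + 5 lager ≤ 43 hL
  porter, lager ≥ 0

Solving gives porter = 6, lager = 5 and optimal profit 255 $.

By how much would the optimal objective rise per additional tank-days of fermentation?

1

At the optimum: fermentation uses 40 of 40 (binding); water uses 43 of 43 (binding).
From A_Bᵀ y = c: 5·y_fermentation + 3·y_water = 20; 2·y_fermentation + 5·y_water = 27.
→ y_fermentation = 1 and y_water = 5.
Shadow price of fermentation = 1.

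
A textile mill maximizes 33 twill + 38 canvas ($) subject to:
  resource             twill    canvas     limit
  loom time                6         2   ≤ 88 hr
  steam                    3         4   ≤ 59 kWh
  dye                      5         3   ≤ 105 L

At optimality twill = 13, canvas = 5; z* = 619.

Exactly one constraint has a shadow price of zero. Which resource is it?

dye

loom time: 88/88 (binding)
steam: 59/59 (binding)
dye: 80/105 (slack 25)
By complementary slackness, a constraint with positive slack has shadow price 0 → dye.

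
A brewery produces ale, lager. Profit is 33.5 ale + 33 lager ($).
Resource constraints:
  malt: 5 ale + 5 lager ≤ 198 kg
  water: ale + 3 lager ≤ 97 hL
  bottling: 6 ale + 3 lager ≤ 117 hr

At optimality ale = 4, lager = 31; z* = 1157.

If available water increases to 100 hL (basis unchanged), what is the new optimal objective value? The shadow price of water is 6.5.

Δb = 3, so new z* = 1157 + (6.5)·(3) = 1157 + 19.5 = 1176.5.

1176.5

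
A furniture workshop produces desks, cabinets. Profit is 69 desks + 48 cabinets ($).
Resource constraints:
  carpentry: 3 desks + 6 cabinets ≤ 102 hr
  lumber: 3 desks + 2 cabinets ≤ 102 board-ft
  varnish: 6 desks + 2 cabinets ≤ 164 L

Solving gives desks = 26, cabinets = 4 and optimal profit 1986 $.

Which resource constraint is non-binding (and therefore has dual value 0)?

lumber

carpentry: 102/102 (binding)
lumber: 86/102 (slack 16)
varnish: 164/164 (binding)
By complementary slackness, a constraint with positive slack has shadow price 0 → lumber.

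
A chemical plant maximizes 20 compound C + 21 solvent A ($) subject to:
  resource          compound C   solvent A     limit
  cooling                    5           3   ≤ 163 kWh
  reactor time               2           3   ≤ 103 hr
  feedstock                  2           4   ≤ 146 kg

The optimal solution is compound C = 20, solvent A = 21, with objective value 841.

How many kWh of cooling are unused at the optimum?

cooling used = 5·20 + 3·21 = 163; slack = 163 − 163 = 0.

0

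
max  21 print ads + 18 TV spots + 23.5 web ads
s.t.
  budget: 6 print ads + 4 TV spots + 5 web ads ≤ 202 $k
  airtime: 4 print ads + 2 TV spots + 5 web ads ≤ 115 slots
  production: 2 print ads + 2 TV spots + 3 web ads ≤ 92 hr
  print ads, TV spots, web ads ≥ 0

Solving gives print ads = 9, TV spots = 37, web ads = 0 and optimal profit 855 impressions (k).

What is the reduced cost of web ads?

-2

Binding: budget and production. Non-binding: airtime (5 unused).
Slack constraints have shadow price 0 (complementary slackness).
Dual feasibility on the basic columns requires 6·y_budget + 2·y_production = 21, 4·y_budget + 2·y_production = 18.
Solving: y_budget = 1.5, y_production = 6.
Reduced cost of web ads: c₃ − yᵀa₃ = 23.5 − (1.5·5 + 6·3) = 23.5 − 25.5 = -2.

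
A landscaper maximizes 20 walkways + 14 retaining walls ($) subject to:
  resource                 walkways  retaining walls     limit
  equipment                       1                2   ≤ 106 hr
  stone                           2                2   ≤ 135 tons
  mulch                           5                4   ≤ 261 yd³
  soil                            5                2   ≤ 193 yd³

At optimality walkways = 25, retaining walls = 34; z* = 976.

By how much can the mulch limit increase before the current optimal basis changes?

Binding constraints: mulch, soil. The basis is B = [[5,4],[5,2]] with det -10.
Per unit increase in mulch, x* moves by d = (-0.2, 0.5).
The basis stays optimal until equipment becomes binding; allowable increase = 16.25 yd³.

16.25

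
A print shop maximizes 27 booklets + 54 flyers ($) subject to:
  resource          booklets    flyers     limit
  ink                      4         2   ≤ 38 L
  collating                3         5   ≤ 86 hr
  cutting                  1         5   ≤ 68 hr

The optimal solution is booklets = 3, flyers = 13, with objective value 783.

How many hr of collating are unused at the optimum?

collating used = 3·3 + 5·13 = 74; slack = 86 − 74 = 12.

12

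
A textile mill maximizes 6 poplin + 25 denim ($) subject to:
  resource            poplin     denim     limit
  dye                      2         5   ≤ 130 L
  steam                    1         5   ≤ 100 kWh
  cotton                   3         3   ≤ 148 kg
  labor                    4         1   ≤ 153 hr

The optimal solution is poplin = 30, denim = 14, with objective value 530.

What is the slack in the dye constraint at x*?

dye used = 2·30 + 5·14 = 130; slack = 130 − 130 = 0.

0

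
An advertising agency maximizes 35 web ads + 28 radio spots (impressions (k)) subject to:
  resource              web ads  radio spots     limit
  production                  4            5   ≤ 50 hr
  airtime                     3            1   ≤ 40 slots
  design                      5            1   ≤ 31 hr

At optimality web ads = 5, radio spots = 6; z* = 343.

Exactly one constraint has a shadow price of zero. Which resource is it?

production: 50/50 (binding)
airtime: 21/40 (slack 19)
design: 31/31 (binding)
By complementary slackness, a constraint with positive slack has shadow price 0 → airtime.

airtime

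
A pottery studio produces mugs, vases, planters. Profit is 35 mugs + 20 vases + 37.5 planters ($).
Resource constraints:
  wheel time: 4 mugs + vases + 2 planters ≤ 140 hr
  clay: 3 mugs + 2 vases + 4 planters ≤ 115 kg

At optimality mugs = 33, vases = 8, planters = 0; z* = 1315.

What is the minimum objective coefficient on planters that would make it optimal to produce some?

40

Both wheel time and clay are binding at x*.
Dual feasibility on the basic columns requires 4·y_wheel time + 3·y_clay = 35, 1·y_wheel time + 2·y_clay = 20.
Solving: y_wheel time = 2, y_clay = 9.
planters enters the basis when its profit ≥ yᵀa₃ = 2·2 + 9·4 = 40.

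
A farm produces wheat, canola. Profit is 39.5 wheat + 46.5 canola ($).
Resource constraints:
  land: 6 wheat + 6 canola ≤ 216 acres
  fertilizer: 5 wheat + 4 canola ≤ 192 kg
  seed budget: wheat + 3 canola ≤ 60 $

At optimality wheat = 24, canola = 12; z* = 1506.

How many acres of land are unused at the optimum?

land used = 6·24 + 6·12 = 216; slack = 216 − 216 = 0.

0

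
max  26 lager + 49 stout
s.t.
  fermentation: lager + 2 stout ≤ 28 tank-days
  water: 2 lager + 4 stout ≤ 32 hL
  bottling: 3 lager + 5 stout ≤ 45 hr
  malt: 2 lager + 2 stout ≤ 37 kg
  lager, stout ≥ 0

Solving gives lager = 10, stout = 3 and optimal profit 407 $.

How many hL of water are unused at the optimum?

water used = 2·10 + 4·3 = 32; slack = 32 − 32 = 0.

0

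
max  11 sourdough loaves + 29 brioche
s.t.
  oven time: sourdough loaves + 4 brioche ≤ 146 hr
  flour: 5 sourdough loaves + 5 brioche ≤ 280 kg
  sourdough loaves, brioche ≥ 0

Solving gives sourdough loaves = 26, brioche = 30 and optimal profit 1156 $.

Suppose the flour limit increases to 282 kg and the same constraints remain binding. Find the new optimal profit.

1158

At the optimum: oven time uses 146 of 146 (binding); flour uses 280 of 280 (binding).
Dual feasibility on the basic columns requires 1·y_oven time + 5·y_flour = 11, 4·y_oven time + 5·y_flour = 29.
Solving: y_oven time = 6, y_flour = 1.
Δz = y_flour·Δb = 1 × (2) = 2, so new z* = 1156 + 2 = 1158.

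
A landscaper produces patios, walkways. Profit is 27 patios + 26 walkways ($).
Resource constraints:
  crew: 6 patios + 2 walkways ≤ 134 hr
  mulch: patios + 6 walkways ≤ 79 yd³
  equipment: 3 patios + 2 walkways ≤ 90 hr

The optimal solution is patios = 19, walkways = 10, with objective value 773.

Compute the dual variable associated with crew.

4

Binding: crew and mulch. Non-binding: equipment (13 unused).
Since equipment is not tight, its dual is 0.
From A_Bᵀ y = c: 6·y_crew + 1·y_mulch = 27; 2·y_crew + 6·y_mulch = 26.
This yields shadow prices y_crew = 4, y_mulch = 3.
Shadow price of crew = 4.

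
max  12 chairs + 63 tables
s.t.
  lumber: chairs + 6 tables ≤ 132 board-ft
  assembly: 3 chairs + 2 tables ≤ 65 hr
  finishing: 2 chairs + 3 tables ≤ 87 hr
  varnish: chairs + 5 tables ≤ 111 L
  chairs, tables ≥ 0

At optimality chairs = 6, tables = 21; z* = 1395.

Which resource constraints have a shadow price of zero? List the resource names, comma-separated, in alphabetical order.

lumber: 132/132 (binding)
assembly: 60/65 (slack 5)
finishing: 75/87 (slack 12)
varnish: 111/111 (binding)
By complementary slackness, a constraint with positive slack has shadow price 0 → assembly, finishing.

assembly, finishing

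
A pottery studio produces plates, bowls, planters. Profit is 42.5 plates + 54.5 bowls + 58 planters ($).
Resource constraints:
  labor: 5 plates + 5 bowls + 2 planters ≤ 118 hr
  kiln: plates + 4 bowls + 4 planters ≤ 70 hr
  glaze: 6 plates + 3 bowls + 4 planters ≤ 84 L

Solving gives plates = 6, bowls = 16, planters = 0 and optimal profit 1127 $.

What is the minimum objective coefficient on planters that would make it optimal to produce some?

60

Binding: kiln and glaze. Non-binding: labor (8 unused).
Slack constraints have shadow price 0 (complementary slackness).
Dual feasibility on the basic columns requires 1·y_kiln + 6·y_glaze = 42.5, 4·y_kiln + 3·y_glaze = 54.5.
→ y_kiln = 9.5 and y_glaze = 5.5.
planters enters the basis when its profit ≥ yᵀa₃ = 9.5·4 + 5.5·4 = 60.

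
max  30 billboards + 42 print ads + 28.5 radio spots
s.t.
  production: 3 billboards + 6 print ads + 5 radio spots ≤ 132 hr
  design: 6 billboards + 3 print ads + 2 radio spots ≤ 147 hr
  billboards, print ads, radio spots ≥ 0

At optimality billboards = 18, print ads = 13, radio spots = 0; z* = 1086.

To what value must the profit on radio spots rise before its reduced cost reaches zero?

34

At the optimum: production uses 132 of 132 (binding); design uses 147 of 147 (binding).
From A_Bᵀ y = c: 3·y_production + 6·y_design = 30; 6·y_production + 3·y_design = 42.
This yields shadow prices y_production = 6, y_design = 2.
radio spots enters the basis when its profit ≥ yᵀa₃ = 6·5 + 2·2 = 34.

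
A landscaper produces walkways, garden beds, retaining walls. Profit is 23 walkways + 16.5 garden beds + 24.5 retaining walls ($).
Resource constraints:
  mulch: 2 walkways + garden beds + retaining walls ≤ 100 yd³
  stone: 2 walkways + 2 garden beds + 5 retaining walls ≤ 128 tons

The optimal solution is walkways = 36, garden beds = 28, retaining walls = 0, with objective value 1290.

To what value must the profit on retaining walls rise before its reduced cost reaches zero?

31.5

Both mulch and stone are binding at x*.
The binding rows give the dual system: 2·y_mulch + 2·y_stone = 23 and 1·y_mulch + 2·y_stone = 16.5.
→ y_mulch = 6.5 and y_stone = 5.
retaining walls enters the basis when its profit ≥ yᵀa₃ = 6.5·1 + 5·5 = 31.5.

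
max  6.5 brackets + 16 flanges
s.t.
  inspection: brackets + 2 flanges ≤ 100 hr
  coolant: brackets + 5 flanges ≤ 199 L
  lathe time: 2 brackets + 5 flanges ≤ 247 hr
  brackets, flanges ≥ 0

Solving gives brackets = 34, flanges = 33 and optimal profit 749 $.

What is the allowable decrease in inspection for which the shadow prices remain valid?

20.4

Binding constraints: inspection, coolant. The basis is B = [[1,2],[1,5]] with det 3.
Per unit decrease in inspection, x* moves by d = (-1.6667, 0.3333).
The basis stays optimal until brackets reaches 0; allowable decrease = 20.4 hr.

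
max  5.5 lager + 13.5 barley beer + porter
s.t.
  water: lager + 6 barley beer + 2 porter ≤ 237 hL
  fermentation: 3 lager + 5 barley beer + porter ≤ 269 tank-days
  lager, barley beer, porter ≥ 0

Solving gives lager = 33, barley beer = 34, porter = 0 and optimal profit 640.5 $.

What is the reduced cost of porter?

-2.5

Both water and fermentation are binding at x*.
From A_Bᵀ y = c: 1·y_water + 3·y_fermentation = 5.5; 6·y_water + 5·y_fermentation = 13.5.
This yields shadow prices y_water = 1, y_fermentation = 1.5.
Reduced cost of porter: c₃ − yᵀa₃ = 1 − (1·2 + 1.5·1) = 1 − 3.5 = -2.5.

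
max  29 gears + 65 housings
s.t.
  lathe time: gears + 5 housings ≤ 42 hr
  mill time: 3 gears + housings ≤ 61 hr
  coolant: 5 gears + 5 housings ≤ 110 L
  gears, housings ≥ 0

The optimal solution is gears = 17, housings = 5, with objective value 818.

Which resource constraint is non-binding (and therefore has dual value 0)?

mill time

lathe time: 42/42 (binding)
mill time: 56/61 (slack 5)
coolant: 110/110 (binding)
By complementary slackness, a constraint with positive slack has shadow price 0 → mill time.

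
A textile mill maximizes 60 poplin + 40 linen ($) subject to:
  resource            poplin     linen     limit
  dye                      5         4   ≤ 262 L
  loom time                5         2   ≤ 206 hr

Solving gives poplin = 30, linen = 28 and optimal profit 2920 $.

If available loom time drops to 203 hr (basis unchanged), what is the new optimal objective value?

Check each constraint at x*: dye 262/262 (tight); loom time 206/206 (tight).
From A_Bᵀ y = c: 5·y_dye + 5·y_loom time = 60; 4·y_dye + 2·y_loom time = 40.
Solving: y_dye = 8, y_loom time = 4.
Δz = y_loom time·Δb = 4 × (-3) = -12, so new z* = 2920 − 12 = 2908.

2908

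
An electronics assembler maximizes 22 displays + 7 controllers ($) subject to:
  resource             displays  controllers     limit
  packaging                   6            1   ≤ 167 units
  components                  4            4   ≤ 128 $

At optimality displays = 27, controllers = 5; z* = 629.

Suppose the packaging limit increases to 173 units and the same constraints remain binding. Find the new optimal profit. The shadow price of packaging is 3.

Δb = 6, so new z* = 629 + (3)·(6) = 629 + 18 = 647.

647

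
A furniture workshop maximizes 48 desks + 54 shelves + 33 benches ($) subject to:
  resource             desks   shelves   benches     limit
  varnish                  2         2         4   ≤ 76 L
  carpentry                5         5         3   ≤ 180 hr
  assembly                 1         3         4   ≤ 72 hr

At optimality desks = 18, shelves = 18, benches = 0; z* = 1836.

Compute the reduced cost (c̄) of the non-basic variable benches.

Check each constraint at x*: varnish 72/76 (slack 4); carpentry 180/180 (tight); assembly 72/72 (tight).
Since varnish is not tight, its dual is 0.
The binding rows give the dual system: 5·y_carpentry + 1·y_assembly = 48 and 5·y_carpentry + 3·y_assembly = 54.
Solving: y_carpentry = 9, y_assembly = 3.
Reduced cost of benches: c₃ − yᵀa₃ = 33 − (9·3 + 3·4) = 33 − 39 = -6.

-6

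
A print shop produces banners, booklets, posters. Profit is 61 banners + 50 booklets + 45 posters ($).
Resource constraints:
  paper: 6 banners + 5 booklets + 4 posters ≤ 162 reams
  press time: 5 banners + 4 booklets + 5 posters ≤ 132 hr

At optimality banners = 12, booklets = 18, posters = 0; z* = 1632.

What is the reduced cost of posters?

-4

At the optimum: paper uses 162 of 162 (binding); press time uses 132 of 132 (binding).
Dual feasibility on the basic columns requires 6·y_paper + 5·y_press time = 61, 5·y_paper + 4·y_press time = 50.
Solving: y_paper = 6, y_press time = 5.
Reduced cost of posters: c₃ − yᵀa₃ = 45 − (6·4 + 5·5) = 45 − 49 = -4.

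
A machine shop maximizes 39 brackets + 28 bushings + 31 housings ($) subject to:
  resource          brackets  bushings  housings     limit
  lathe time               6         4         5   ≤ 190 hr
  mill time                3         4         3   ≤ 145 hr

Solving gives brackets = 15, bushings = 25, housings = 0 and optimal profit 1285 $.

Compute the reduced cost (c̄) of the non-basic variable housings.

-2

Check each constraint at x*: lathe time 190/190 (tight); mill time 145/145 (tight).
The binding rows give the dual system: 6·y_lathe time + 3·y_mill time = 39 and 4·y_lathe time + 4·y_mill time = 28.
Solving: y_lathe time = 6, y_mill time = 1.
Reduced cost of housings: c₃ − yᵀa₃ = 31 − (6·5 + 1·3) = 31 − 33 = -2.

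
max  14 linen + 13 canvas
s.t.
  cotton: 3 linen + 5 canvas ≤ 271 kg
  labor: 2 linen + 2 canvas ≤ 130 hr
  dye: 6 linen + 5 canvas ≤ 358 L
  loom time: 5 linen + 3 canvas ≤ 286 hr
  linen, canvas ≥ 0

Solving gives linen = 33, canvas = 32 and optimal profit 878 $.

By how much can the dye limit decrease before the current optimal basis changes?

Binding constraints: labor, dye. The basis is B = [[2,2],[6,5]] with det -2.
Per unit decrease in dye, x* moves by d = (-1, 1).
The basis stays optimal until cotton becomes binding; allowable decrease = 6 L.

6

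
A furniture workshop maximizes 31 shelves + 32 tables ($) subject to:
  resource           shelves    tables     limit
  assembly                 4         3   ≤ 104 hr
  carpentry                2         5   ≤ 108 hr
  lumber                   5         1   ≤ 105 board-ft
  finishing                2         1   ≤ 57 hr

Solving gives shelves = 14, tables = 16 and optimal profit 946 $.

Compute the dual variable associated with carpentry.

2.5

At the optimum: assembly uses 104 of 104 (binding); carpentry uses 108 of 108 (binding); lumber uses 86 of 105 (slack = 19); finishing uses 44 of 57 (slack = 13).
Since lumber, finishing are not tight, their duals are 0.
The binding rows give the dual system: 4·y_assembly + 2·y_carpentry = 31 and 3·y_assembly + 5·y_carpentry = 32.
→ y_assembly = 6.5 and y_carpentry = 2.5.
Shadow price of carpentry = 2.5.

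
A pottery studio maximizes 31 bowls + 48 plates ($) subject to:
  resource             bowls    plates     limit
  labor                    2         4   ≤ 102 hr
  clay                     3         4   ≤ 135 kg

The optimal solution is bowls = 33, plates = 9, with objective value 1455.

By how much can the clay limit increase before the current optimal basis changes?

18

Binding constraints: labor, clay. The basis is B = [[2,4],[3,4]] with det -4.
Per unit increase in clay, x* moves by d = (1, -0.5).
The basis stays optimal until plates reaches 0; allowable increase = 18 kg.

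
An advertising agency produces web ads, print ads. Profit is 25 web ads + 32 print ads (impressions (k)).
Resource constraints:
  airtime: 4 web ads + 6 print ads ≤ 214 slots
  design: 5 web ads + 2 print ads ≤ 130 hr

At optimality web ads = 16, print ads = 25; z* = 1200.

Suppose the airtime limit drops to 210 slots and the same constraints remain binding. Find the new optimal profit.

Both airtime and design are binding at x*.
The binding rows give the dual system: 4·y_airtime + 5·y_design = 25 and 6·y_airtime + 2·y_design = 32.
→ y_airtime = 5 and y_design = 1.
Δz = y_airtime·Δb = 5 × (-4) = -20, so new z* = 1200 − 20 = 1180.

1180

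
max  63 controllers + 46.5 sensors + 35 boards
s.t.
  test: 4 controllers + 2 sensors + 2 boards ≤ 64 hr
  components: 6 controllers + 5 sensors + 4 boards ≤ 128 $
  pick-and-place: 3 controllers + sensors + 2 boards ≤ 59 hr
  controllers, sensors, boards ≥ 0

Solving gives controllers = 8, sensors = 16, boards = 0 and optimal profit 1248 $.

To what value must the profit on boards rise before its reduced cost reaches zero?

At the optimum: test uses 64 of 64 (binding); components uses 128 of 128 (binding); pick-and-place uses 40 of 59 (slack = 19).
Since pick-and-place is not tight, its dual is 0.
Dual feasibility on the basic columns requires 4·y_test + 6·y_components = 63, 2·y_test + 5·y_components = 46.5.
Solving: y_test = 4.5, y_components = 7.5.
boards enters the basis when its profit ≥ yᵀa₃ = 4.5·2 + 7.5·4 = 39.

39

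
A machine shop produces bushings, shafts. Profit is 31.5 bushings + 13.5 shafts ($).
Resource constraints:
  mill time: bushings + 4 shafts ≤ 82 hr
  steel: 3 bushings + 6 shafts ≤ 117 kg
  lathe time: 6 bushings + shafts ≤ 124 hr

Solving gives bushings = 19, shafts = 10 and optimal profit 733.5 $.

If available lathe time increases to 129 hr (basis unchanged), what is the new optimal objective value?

Binding: steel and lathe time. Non-binding: mill time (23 unused).
Since mill time is not tight, its dual is 0.
The binding rows give the dual system: 3·y_steel + 6·y_lathe time = 31.5 and 6·y_steel + 1·y_lathe time = 13.5.
→ y_steel = 1.5 and y_lathe time = 4.5.
Δz = y_lathe time·Δb = 4.5 × (5) = 22.5, so new z* = 733.5 + 22.5 = 756.

756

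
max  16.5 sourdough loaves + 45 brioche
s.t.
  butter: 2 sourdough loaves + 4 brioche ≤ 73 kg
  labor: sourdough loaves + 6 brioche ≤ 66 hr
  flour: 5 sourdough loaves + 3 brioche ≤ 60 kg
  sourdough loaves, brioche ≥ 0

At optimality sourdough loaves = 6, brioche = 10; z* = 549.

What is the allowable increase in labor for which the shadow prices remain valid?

Binding constraints: labor, flour. The basis is B = [[1,6],[5,3]] with det -27.
Per unit increase in labor, x* moves by d = (-0.1111, 0.1852).
The basis stays optimal until butter becomes binding; allowable increase = 40.5 hr.

40.5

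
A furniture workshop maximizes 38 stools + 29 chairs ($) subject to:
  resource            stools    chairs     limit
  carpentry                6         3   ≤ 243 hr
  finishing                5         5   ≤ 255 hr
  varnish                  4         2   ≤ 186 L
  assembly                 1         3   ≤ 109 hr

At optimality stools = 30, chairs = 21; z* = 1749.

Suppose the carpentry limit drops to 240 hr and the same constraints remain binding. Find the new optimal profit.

1740

At the optimum: carpentry uses 243 of 243 (binding); finishing uses 255 of 255 (binding); varnish uses 162 of 186 (slack = 24); assembly uses 93 of 109 (slack = 16).
Since varnish, assembly are not tight, their duals are 0.
From A_Bᵀ y = c: 6·y_carpentry + 5·y_finishing = 38; 3·y_carpentry + 5·y_finishing = 29.
→ y_carpentry = 3 and y_finishing = 4.
Δz = y_carpentry·Δb = 3 × (-3) = -9, so new z* = 1749 − 9 = 1740.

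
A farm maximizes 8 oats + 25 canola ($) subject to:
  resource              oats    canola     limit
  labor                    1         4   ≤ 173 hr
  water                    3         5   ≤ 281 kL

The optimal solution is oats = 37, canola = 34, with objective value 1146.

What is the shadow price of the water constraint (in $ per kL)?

At the optimum: labor uses 173 of 173 (binding); water uses 281 of 281 (binding).
Dual feasibility on the basic columns requires 1·y_labor + 3·y_water = 8, 4·y_labor + 5·y_water = 25.
→ y_labor = 5 and y_water = 1.
Shadow price of water = 1.

1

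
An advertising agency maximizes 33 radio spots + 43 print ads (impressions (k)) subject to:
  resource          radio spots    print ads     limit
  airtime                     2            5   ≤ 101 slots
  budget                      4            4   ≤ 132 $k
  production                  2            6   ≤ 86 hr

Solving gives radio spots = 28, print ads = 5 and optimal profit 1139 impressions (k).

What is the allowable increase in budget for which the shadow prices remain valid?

Binding constraints: budget, production. The basis is B = [[4,4],[2,6]] with det 16.
Per unit increase in budget, x* moves by d = (0.375, -0.125).
The basis stays optimal until print ads reaches 0; allowable increase = 40 $k.

40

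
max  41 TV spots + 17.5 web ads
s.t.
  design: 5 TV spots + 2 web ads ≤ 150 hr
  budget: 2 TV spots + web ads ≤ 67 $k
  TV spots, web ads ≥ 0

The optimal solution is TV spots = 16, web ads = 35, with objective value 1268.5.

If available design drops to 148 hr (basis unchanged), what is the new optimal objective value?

Both design and budget are binding at x*.
The binding rows give the dual system: 5·y_design + 2·y_budget = 41 and 2·y_design + 1·y_budget = 17.5.
This yields shadow prices y_design = 6, y_budget = 5.5.
Δz = y_design·Δb = 6 × (-2) = -12, so new z* = 1268.5 − 12 = 1256.5.

1256.5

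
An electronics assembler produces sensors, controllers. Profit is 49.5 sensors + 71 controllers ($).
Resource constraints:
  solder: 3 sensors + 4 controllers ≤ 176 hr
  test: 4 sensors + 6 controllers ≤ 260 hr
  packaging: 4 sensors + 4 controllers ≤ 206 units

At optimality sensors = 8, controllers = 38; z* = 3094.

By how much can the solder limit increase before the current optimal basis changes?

5.5

Binding constraints: solder, test. The basis is B = [[3,4],[4,6]] with det 2.
Per unit increase in solder, x* moves by d = (3, -2).
The basis stays optimal until packaging becomes binding; allowable increase = 5.5 hr.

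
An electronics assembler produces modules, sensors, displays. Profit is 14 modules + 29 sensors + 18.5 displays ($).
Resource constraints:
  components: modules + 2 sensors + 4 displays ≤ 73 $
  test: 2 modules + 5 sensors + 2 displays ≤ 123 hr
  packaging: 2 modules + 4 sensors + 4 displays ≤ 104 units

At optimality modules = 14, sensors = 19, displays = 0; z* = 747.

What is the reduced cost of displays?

Binding: test and packaging. Non-binding: components (21 unused).
By complementary slackness, y = 0 for the non-binding constraint.
From A_Bᵀ y = c: 2·y_test + 2·y_packaging = 14; 5·y_test + 4·y_packaging = 29.
Solving: y_test = 1, y_packaging = 6.
Reduced cost of displays: c₃ − yᵀa₃ = 18.5 − (1·2 + 6·4) = 18.5 − 26 = -7.5.

-7.5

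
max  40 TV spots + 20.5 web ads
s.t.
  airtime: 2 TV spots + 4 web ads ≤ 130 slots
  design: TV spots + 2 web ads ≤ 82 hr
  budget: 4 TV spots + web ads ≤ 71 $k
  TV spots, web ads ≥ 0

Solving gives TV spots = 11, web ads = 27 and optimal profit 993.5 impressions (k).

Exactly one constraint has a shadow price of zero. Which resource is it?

design

airtime: 130/130 (binding)
design: 65/82 (slack 17)
budget: 71/71 (binding)
By complementary slackness, a constraint with positive slack has shadow price 0 → design.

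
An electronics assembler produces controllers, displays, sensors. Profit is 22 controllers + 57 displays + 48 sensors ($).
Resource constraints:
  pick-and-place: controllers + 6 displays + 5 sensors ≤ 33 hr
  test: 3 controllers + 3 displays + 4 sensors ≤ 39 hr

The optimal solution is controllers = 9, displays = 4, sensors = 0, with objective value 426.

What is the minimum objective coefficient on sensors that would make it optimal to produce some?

55

At the optimum: pick-and-place uses 33 of 33 (binding); test uses 39 of 39 (binding).
Dual feasibility on the basic columns requires 1·y_pick-and-place + 3·y_test = 22, 6·y_pick-and-place + 3·y_test = 57.
→ y_pick-and-place = 7 and y_test = 5.
sensors enters the basis when its profit ≥ yᵀa₃ = 7·5 + 5·4 = 55.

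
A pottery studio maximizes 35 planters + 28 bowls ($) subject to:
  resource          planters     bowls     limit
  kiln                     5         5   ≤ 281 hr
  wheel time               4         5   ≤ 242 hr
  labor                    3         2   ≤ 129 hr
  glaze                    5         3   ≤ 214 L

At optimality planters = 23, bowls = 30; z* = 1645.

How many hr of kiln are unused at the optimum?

kiln used = 5·23 + 5·30 = 265; slack = 281 − 265 = 16.

16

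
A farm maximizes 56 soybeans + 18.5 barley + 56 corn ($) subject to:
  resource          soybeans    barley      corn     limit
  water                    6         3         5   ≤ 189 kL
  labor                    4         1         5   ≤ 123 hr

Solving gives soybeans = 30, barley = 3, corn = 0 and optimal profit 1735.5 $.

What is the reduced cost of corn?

Both water and labor are binding at x*.
The binding rows give the dual system: 6·y_water + 4·y_labor = 56 and 3·y_water + 1·y_labor = 18.5.
Solving: y_water = 3, y_labor = 9.5.
Reduced cost of corn: c₃ − yᵀa₃ = 56 − (3·5 + 9.5·5) = 56 − 62.5 = -6.5.

-6.5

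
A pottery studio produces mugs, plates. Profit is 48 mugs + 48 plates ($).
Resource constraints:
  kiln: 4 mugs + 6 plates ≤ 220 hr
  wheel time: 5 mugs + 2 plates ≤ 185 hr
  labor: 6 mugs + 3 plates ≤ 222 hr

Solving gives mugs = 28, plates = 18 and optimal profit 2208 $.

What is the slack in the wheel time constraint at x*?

9

wheel time used = 5·28 + 2·18 = 176; slack = 185 − 176 = 9.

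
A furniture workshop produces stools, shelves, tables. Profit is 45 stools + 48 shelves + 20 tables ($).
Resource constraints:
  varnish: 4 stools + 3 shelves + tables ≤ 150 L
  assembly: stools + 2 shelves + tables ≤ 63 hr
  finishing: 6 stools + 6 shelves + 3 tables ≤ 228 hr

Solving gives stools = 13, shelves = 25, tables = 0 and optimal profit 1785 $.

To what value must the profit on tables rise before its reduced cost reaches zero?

Binding: assembly and finishing. Non-binding: varnish (23 unused).
By complementary slackness, y = 0 for the non-binding constraint.
The binding rows give the dual system: 1·y_assembly + 6·y_finishing = 45 and 2·y_assembly + 6·y_finishing = 48.
Solving: y_assembly = 3, y_finishing = 7.
tables enters the basis when its profit ≥ yᵀa₃ = 3·1 + 7·3 = 24.

24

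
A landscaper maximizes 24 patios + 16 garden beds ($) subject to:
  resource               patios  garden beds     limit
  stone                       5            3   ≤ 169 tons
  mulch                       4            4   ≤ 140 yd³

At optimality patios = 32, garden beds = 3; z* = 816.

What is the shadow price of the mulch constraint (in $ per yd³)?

1

At the optimum: stone uses 169 of 169 (binding); mulch uses 140 of 140 (binding).
The binding rows give the dual system: 5·y_stone + 4·y_mulch = 24 and 3·y_stone + 4·y_mulch = 16.
This yields shadow prices y_stone = 4, y_mulch = 1.
Shadow price of mulch = 1.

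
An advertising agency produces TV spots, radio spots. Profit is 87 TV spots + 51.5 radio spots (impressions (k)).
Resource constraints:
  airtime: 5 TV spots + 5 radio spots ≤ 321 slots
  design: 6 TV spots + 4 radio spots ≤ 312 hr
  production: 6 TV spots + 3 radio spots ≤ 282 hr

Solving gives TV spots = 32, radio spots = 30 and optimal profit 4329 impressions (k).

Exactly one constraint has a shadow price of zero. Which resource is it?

airtime: 310/321 (slack 11)
design: 312/312 (binding)
production: 282/282 (binding)
By complementary slackness, a constraint with positive slack has shadow price 0 → airtime.

airtime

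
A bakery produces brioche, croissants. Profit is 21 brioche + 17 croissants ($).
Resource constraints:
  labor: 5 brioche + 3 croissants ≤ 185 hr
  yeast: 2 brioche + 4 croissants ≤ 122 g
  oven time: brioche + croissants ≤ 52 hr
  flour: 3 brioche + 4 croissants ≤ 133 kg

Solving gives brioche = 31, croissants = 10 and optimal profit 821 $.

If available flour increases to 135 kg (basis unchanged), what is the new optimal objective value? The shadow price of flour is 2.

Δb = 2, so new z* = 821 + (2)·(2) = 821 + 4 = 825.

825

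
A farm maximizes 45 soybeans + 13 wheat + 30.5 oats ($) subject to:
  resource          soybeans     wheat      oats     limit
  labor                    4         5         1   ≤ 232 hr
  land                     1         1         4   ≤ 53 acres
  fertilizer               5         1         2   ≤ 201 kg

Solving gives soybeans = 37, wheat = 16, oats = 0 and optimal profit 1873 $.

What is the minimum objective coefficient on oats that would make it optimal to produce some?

Binding: land and fertilizer. Non-binding: labor (4 unused).
Since labor is not tight, its dual is 0.
From A_Bᵀ y = c: 1·y_land + 5·y_fertilizer = 45; 1·y_land + 1·y_fertilizer = 13.
Solving: y_land = 5, y_fertilizer = 8.
oats enters the basis when its profit ≥ yᵀa₃ = 5·4 + 8·2 = 36.

36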